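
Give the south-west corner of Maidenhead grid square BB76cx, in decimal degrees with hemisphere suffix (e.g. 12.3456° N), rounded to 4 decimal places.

Field B=1, B=1: +1·20° lon, +1·10° lat → SW at lon -160°, lat -80°.
Square 7, 6: +7·2° lon, +6·1° lat → SW at lon -146°, lat -74°.
Subsquare c=2, x=23: +2·0.0833333° lon, +23·0.0416667° lat → SW at lon -145.833°, lat -73.0417°.
latitude 73.0417° S, longitude 145.8333° W.

73.0417° S, 145.8333° W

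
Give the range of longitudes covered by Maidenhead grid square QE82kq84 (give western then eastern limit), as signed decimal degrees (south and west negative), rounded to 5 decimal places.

156.90000, 156.90833

Field Q=16, E=4: +16·20° lon, +4·10° lat → SW at lon 140°, lat -50°.
Square 8, 2: +8·2° lon, +2·1° lat → SW at lon 156°, lat -48°.
Subsquare k=10, q=16: +10·0.0833333° lon, +16·0.0416667° lat → SW at lon 156.833°, lat -47.3333°.
Extended square 8, 4: +8·0.00833333° lon, +4·0.00416667° lat → SW at lon 156.9°, lat -47.3167°.
Cell spans 0.00833333° lon × 0.00416667° lat.
west 156.90000, east 156.90833.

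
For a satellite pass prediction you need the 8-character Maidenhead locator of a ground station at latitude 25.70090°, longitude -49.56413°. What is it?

GL55fq28

Offset from 180°W / 90°S: lon 130.43587°, lat 115.70090°.
Field: lon ⌊130.43587/20⌋ = 6 → G; lat ⌊115.70090/10⌋ = 11 → L.
Square: lon ⌊10.43587/2⌋ = 5; lat ⌊5.70090/1⌋ = 5.
Subsquare: lon ⌊0.43587/0.0833333⌋ = 5 → f; lat ⌊0.70090/0.0416667⌋ = 16 → q.
Extended square: lon ⌊0.01920/0.00833333⌋ = 2; lat ⌊0.03423/0.00416667⌋ = 8.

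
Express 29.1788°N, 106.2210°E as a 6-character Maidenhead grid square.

OL39ce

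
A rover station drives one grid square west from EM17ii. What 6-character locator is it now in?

EM17hi

Longitude subsquare i = 8; −1 → 7 = h.
The latitude characters are unchanged.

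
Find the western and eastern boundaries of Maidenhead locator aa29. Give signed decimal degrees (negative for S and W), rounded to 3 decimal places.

-176.000, -174.000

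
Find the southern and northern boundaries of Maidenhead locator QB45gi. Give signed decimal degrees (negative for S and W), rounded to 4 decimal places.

Field Q=16, B=1: +16·20° lon, +1·10° lat → SW at lon 140°, lat -80°.
Square 4, 5: +4·2° lon, +5·1° lat → SW at lon 148°, lat -75°.
Subsquare g=6, i=8: +6·0.0833333° lon, +8·0.0416667° lat → SW at lon 148.5°, lat -74.6667°.
Cell spans 0.0833333° lon × 0.0416667° lat.
south -74.6667, north -74.6250.

-74.6667, -74.6250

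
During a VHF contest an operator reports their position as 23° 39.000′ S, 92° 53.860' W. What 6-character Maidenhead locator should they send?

EG36ni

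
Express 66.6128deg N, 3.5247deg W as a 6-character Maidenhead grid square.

Shift to the Maidenhead origin (180°W, 90°S): lon 176.4753, lat 156.6128.
Field: lon ⌊176.4753/20⌋ = 8 → I; lat ⌊156.6128/10⌋ = 15 → P.
Square: lon ⌊16.4753/2⌋ = 8; lat ⌊6.6128/1⌋ = 6.
Subsquare: lon ⌊0.4753/0.0833333⌋ = 5 → f; lat ⌊0.6128/0.0416667⌋ = 14 → o.

IP86fo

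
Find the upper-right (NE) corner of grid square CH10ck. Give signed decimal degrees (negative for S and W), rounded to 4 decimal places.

Field C=2, H=7: +2·20° lon, +7·10° lat → SW at lon -140°, lat -20°.
Square 1, 0: +1·2° lon, +0·1° lat → SW at lon -138°, lat -20°.
Subsquare c=2, k=10: +2·0.0833333° lon, +10·0.0416667° lat → SW at lon -137.833°, lat -19.5833°.
Cell spans 0.0833333° lon × 0.0416667° lat. NE corner is SW corner plus one full cell.
latitude -19.5417, longitude -137.7500.

-19.5417, -137.7500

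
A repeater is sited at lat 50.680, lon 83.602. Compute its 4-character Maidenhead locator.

Add 180° to longitude and 90° to latitude: 263.60, 140.68.
Field: 263.60/20 → 13 → N, 140.68/10 → 14 → O; chars NO.
Square: 3.60/2 → 1, 0.68/1 → 0; chars 10.

NO10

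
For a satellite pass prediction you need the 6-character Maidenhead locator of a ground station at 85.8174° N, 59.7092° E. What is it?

LR95ut

Add 180° to longitude and 90° to latitude: 239.7092, 175.8174.
Field: lon ⌊239.7092/20⌋ = 11 → L; lat ⌊175.8174/10⌋ = 17 → R.
Square: lon ⌊19.7092/2⌋ = 9; lat ⌊5.8174/1⌋ = 5.
Subsquare: lon ⌊1.7092/0.0833333⌋ = 20 → u; lat ⌊0.8174/0.0416667⌋ = 19 → t.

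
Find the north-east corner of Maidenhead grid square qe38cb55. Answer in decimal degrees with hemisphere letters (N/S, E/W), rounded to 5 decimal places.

41.93333° S, 146.21667° E

Field Q=16, E=4: +16·20° lon, +4·10° lat → SW at lon 140°, lat -50°.
Square 3, 8: +3·2° lon, +8·1° lat → SW at lon 146°, lat -42°.
Subsquare c=2, b=1: +2·0.0833333° lon, +1·0.0416667° lat → SW at lon 146.167°, lat -41.9583°.
Extended square 5, 5: +5·0.00833333° lon, +5·0.00416667° lat → SW at lon 146.208°, lat -41.9375°.
Cell spans 0.00833333° lon × 0.00416667° lat. NE corner is SW corner plus one full cell.
latitude 41.93333° S, longitude 146.21667° E.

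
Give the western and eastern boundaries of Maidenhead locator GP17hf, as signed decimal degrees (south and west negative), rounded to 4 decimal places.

-57.4167, -57.3333

Field G=6, P=15: +6·20° lon, +15·10° lat → SW at lon -60°, lat 60°.
Square 1, 7: +1·2° lon, +7·1° lat → SW at lon -58°, lat 67°.
Subsquare h=7, f=5: +7·0.0833333° lon, +5·0.0416667° lat → SW at lon -57.4167°, lat 67.2083°.
Cell spans 0.0833333° lon × 0.0416667° lat.
west -57.4167, east -57.3333.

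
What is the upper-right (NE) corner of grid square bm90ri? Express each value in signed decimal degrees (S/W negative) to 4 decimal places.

30.3750, -140.5000

Field B=1, M=12: +1·20° lon, +12·10° lat → SW at lon -160°, lat 30°.
Square 9, 0: +9·2° lon, +0·1° lat → SW at lon -142°, lat 30°.
Subsquare r=17, i=8: +17·0.0833333° lon, +8·0.0416667° lat → SW at lon -140.583°, lat 30.3333°.
Cell spans 0.0833333° lon × 0.0416667° lat. NE corner is SW corner plus one full cell.
latitude 30.3750, longitude -140.5000.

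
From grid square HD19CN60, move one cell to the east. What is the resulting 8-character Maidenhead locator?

Longitude extended square 6; +1 → 7.
The latitude characters are unchanged.

HD19cn70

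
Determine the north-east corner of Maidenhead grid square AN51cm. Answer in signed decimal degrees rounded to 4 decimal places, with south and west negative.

41.5417, -169.7500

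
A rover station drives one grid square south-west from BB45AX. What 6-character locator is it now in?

BB35xw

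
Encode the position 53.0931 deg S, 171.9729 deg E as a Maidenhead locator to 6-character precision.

RD56xv

Shift to the Maidenhead origin (180°W, 90°S): lon 351.9729, lat 36.9069.
Field (20°×10°, letters A–R): 351.9729/20 → 17 → R, 36.9069/10 → 3 → D; chars RD.
Square (2°×1°, digits 0–9): 11.9729/2 → 5, 6.9069/1 → 6; chars 56.
Subsquare (5′×2.5′, letters a–x): 1.9729/0.0833333 → 23 → x, 0.9069/0.0416667 → 21 → v; chars xv.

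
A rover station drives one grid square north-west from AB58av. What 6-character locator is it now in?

Longitude subsquare a = 0; −1 → -1, wraps to 23 = x, carry into square.
Longitude square 5; −1 → 4.
Latitude subsquare v = 21; +1 → 22 = w.

AB48xw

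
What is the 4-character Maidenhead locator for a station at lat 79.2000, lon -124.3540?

CQ79

Offset from 180°W / 90°S: lon 55.65°, lat 169.20°.
Field (20°×10°, letters A–R): 55.65/20 → 2 → C, 169.20/10 → 16 → Q; chars CQ.
Square (2°×1°, digits 0–9): 15.65/2 → 7, 9.20/1 → 9; chars 79.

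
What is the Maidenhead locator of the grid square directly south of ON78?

Latitude square 8; −1 → 7.
The longitude characters are unchanged.

ON77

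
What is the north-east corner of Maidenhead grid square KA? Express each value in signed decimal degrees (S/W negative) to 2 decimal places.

Field K=10, A=0: +10·20° lon, +0·10° lat → SW at lon 20°, lat -90°.
Cell spans 20° lon × 10° lat. NE corner is SW corner plus one full cell.
latitude -80.00, longitude 40.00.

-80.00, 40.00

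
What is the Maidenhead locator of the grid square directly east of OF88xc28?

Longitude extended square 2; +1 → 3.
The latitude characters are unchanged.

OF88xc38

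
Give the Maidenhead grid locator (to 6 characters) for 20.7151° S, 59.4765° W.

GG09gg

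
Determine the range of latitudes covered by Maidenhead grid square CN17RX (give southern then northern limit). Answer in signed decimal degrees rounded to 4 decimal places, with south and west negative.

47.9583, 48.0000

Field C=2, N=13: +2·20° lon, +13·10° lat → SW at lon -140°, lat 40°.
Square 1, 7: +1·2° lon, +7·1° lat → SW at lon -138°, lat 47°.
Subsquare r=17, x=23: +17·0.0833333° lon, +23·0.0416667° lat → SW at lon -136.583°, lat 47.9583°.
Cell spans 0.0833333° lon × 0.0416667° lat.
south 47.9583, north 48.0000.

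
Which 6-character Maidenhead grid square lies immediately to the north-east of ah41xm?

AH51an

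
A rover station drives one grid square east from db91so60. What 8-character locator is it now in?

Longitude extended square 6; +1 → 7.
The latitude characters are unchanged.

DB91so70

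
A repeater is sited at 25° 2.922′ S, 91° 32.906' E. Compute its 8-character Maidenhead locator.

NG54sw58

Offset from 180°W / 90°S: lon 271.54843°, lat 64.95130°.
Field (20°×10°, letters A–R): lon ⌊271.54843/20⌋ = 13 → N; lat ⌊64.95130/10⌋ = 6 → G.
Square (2°×1°, digits 0–9): lon ⌊11.54843/2⌋ = 5; lat ⌊4.95130/1⌋ = 4.
Subsquare (5′×2.5′, letters a–x): lon ⌊1.54843/0.0833333⌋ = 18 → s; lat ⌊0.95130/0.0416667⌋ = 22 → w.
Extended square (30″×15″, digits 0–9): lon ⌊0.04843/0.00833333⌋ = 5; lat ⌊0.03463/0.00416667⌋ = 8.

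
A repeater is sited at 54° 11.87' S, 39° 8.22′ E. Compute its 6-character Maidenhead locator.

Shift to the Maidenhead origin (180°W, 90°S): lon 219.1370, lat 35.8022.
Field: 219.1370/20 → 10 → K, 35.8022/10 → 3 → D; chars KD.
Square: 19.1370/2 → 9, 5.8022/1 → 5; chars 95.
Subsquare: 1.1370/0.0833333 → 13 → n, 0.8022/0.0416667 → 19 → t; chars nt.

KD95nt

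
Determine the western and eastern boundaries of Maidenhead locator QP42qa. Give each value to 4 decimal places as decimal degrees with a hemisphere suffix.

149.3333° E, 149.4167° E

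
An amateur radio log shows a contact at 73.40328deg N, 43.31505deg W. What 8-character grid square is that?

Shift to the Maidenhead origin (180°W, 90°S): lon 136.68495, lat 163.40328.
Field (20°×10°, letters A–R): 136.68495/20 → 6 → G, 163.40328/10 → 16 → Q; chars GQ.
Square (2°×1°, digits 0–9): 16.68495/2 → 8, 3.40328/1 → 3; chars 83.
Subsquare (5′×2.5′, letters a–x): 0.68495/0.0833333 → 8 → i, 0.40328/0.0416667 → 9 → j; chars ij.
Extended square (30″×15″, digits 0–9): 0.01828/0.00833333 → 2, 0.02828/0.00416667 → 6; chars 26.

GQ83ij26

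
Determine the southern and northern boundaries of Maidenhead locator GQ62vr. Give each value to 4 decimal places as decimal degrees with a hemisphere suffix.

72.7083° N, 72.7500° N

Field G=6, Q=16: +6·20° lon, +16·10° lat → SW at lon -60°, lat 70°.
Square 6, 2: +6·2° lon, +2·1° lat → SW at lon -48°, lat 72°.
Subsquare v=21, r=17: +21·0.0833333° lon, +17·0.0416667° lat → SW at lon -46.25°, lat 72.7083°.
Cell spans 0.0833333° lon × 0.0416667° lat.
south 72.7083° N, north 72.7500° N.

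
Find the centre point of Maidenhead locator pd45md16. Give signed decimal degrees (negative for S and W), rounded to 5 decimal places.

Field P=15, D=3: +15·20° lon, +3·10° lat → SW at lon 120°, lat -60°.
Square 4, 5: +4·2° lon, +5·1° lat → SW at lon 128°, lat -55°.
Subsquare m=12, d=3: +12·0.0833333° lon, +3·0.0416667° lat → SW at lon 129°, lat -54.875°.
Extended square 1, 6: +1·0.00833333° lon, +6·0.00416667° lat → SW at lon 129.008°, lat -54.85°.
Cell spans 0.00833333° lon × 0.00416667° lat. Centre is SW corner plus half of each.
latitude -54.84792, longitude 129.01250.

-54.84792, 129.01250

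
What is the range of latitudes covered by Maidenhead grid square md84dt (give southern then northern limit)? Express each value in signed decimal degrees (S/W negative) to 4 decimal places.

Field M=12, D=3: +12·20° lon, +3·10° lat → SW at lon 60°, lat -60°.
Square 8, 4: +8·2° lon, +4·1° lat → SW at lon 76°, lat -56°.
Subsquare d=3, t=19: +3·0.0833333° lon, +19·0.0416667° lat → SW at lon 76.25°, lat -55.2083°.
Cell spans 0.0833333° lon × 0.0416667° lat.
south -55.2083, north -55.1667.

-55.2083, -55.1667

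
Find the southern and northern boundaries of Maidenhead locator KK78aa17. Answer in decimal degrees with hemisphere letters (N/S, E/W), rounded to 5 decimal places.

Field K=10, K=10: +10·20° lon, +10·10° lat → SW at lon 20°, lat 10°.
Square 7, 8: +7·2° lon, +8·1° lat → SW at lon 34°, lat 18°.
Subsquare a=0, a=0: +0·0.0833333° lon, +0·0.0416667° lat → SW at lon 34°, lat 18°.
Extended square 1, 7: +1·0.00833333° lon, +7·0.00416667° lat → SW at lon 34.0083°, lat 18.0292°.
Cell spans 0.00833333° lon × 0.00416667° lat.
south 18.02917° N, north 18.03333° N.

18.02917° N, 18.03333° N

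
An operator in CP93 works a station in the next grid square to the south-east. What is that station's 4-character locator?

DP02

Longitude square 9; +1 → 10, wraps to 0, carry into field.
Longitude field C = 2; +1 → 3 = D.
Latitude square 3; −1 → 2.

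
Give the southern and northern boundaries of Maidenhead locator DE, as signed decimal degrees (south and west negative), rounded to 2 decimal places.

-50.00, -40.00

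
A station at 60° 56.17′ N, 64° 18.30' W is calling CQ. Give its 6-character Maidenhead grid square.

FP70uw

Offset from 180°W / 90°S: lon 115.6950°, lat 150.9362°.
Field: lon ⌊115.6950/20⌋ = 5 → F; lat ⌊150.9362/10⌋ = 15 → P.
Square: lon ⌊15.6950/2⌋ = 7; lat ⌊0.9362/1⌋ = 0.
Subsquare: lon ⌊1.6950/0.0833333⌋ = 20 → u; lat ⌊0.9362/0.0416667⌋ = 22 → w.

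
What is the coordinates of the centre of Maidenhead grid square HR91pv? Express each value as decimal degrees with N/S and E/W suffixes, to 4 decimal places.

81.8958° N, 20.7083° W

Field H=7, R=17: +7·20° lon, +17·10° lat → SW at lon -40°, lat 80°.
Square 9, 1: +9·2° lon, +1·1° lat → SW at lon -22°, lat 81°.
Subsquare p=15, v=21: +15·0.0833333° lon, +21·0.0416667° lat → SW at lon -20.75°, lat 81.875°.
Cell spans 0.0833333° lon × 0.0416667° lat. Centre is SW corner plus half of each.
latitude 81.8958° N, longitude 20.7083° W.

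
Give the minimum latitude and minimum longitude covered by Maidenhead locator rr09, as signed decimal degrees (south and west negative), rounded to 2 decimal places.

89.00, 160.00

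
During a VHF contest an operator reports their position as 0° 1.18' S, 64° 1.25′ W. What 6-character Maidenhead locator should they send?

Shift to the Maidenhead origin (180°W, 90°S): lon 115.9792, lat 89.9803.
Field: lon ⌊115.9792/20⌋ = 5 → F; lat ⌊89.9803/10⌋ = 8 → I.
Square: lon ⌊15.9792/2⌋ = 7; lat ⌊9.9803/1⌋ = 9.
Subsquare: lon ⌊1.9792/0.0833333⌋ = 23 → x; lat ⌊0.9803/0.0416667⌋ = 23 → x.

FI79xx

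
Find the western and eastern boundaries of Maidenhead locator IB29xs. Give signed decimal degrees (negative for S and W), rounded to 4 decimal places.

Field I=8, B=1: +8·20° lon, +1·10° lat → SW at lon -20°, lat -80°.
Square 2, 9: +2·2° lon, +9·1° lat → SW at lon -16°, lat -71°.
Subsquare x=23, s=18: +23·0.0833333° lon, +18·0.0416667° lat → SW at lon -14.0833°, lat -70.25°.
Cell spans 0.0833333° lon × 0.0416667° lat.
west -14.0833, east -14.0000.

-14.0833, -14.0000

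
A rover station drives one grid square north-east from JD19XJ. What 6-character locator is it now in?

JD29ak

Longitude subsquare x = 23; +1 → 24, wraps to 0 = a, carry into square.
Longitude square 1; +1 → 2.
Latitude subsquare j = 9; +1 → 10 = k.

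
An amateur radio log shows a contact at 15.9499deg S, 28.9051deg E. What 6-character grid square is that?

KH44kb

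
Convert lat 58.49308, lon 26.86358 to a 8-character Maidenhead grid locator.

Shift to the Maidenhead origin (180°W, 90°S): lon 206.86358, lat 148.49308.
Field: 206.86358/20 → 10 → K, 148.49308/10 → 14 → O; chars KO.
Square: 6.86358/2 → 3, 8.49308/1 → 8; chars 38.
Subsquare: 0.86358/0.0833333 → 10 → k, 0.49308/0.0416667 → 11 → l; chars kl.
Extended square: 0.03025/0.00833333 → 3, 0.03475/0.00416667 → 8; chars 38.

KO38kl38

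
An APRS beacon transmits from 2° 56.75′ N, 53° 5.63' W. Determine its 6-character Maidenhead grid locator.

GJ32kw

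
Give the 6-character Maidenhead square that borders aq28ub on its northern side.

AQ28uc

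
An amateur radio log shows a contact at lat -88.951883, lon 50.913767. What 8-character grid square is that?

LA51kb91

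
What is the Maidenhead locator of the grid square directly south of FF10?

FE19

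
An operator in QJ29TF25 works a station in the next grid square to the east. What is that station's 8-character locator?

QJ29tf35

Longitude extended square 2; +1 → 3.
The latitude characters are unchanged.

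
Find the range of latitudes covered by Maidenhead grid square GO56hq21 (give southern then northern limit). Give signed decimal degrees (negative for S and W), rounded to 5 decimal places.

56.67083, 56.67500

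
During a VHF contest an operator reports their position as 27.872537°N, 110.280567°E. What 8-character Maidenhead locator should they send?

OL57du39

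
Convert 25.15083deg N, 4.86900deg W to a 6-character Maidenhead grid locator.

Shift to the Maidenhead origin (180°W, 90°S): lon 175.1310, lat 115.1508.
Field (20°×10°, letters A–R): 175.1310/20 → 8 → I, 115.1508/10 → 11 → L; chars IL.
Square (2°×1°, digits 0–9): 15.1310/2 → 7, 5.1508/1 → 5; chars 75.
Subsquare (5′×2.5′, letters a–x): 1.1310/0.0833333 → 13 → n, 0.1508/0.0416667 → 3 → d; chars nd.

IL75nd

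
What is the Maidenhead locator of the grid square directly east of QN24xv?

QN34av

Longitude subsquare x = 23; +1 → 24, wraps to 0 = a, carry into square.
Longitude square 2; +1 → 3.
The latitude characters are unchanged.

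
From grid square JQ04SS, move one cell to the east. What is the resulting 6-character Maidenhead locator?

Longitude subsquare s = 18; +1 → 19 = t.
The latitude characters are unchanged.

JQ04ts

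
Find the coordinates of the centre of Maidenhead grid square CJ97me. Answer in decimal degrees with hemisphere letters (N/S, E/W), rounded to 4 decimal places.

7.1875° N, 120.9583° W

Field C=2, J=9: +2·20° lon, +9·10° lat → SW at lon -140°, lat 0°.
Square 9, 7: +9·2° lon, +7·1° lat → SW at lon -122°, lat 7°.
Subsquare m=12, e=4: +12·0.0833333° lon, +4·0.0416667° lat → SW at lon -121°, lat 7.16667°.
Cell spans 0.0833333° lon × 0.0416667° lat. Centre is SW corner plus half of each.
latitude 7.1875° N, longitude 120.9583° W.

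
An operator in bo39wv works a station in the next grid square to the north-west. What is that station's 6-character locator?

Longitude subsquare w = 22; −1 → 21 = v.
Latitude subsquare v = 21; +1 → 22 = w.

BO39vw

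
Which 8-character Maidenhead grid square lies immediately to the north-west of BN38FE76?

Longitude extended square 7; −1 → 6.
Latitude extended square 6; +1 → 7.

BN38fe67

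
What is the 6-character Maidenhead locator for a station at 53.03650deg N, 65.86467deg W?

FO73ba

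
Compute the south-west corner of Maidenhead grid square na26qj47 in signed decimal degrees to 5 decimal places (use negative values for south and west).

Field N=13, A=0: +13·20° lon, +0·10° lat → SW at lon 80°, lat -90°.
Square 2, 6: +2·2° lon, +6·1° lat → SW at lon 84°, lat -84°.
Subsquare q=16, j=9: +16·0.0833333° lon, +9·0.0416667° lat → SW at lon 85.3333°, lat -83.625°.
Extended square 4, 7: +4·0.00833333° lon, +7·0.00416667° lat → SW at lon 85.3667°, lat -83.5958°.
latitude -83.59583, longitude 85.36667.

-83.59583, 85.36667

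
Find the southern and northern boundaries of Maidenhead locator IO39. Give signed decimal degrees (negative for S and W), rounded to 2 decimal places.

59.00, 60.00

Field I=8, O=14: +8·20° lon, +14·10° lat → SW at lon -20°, lat 50°.
Square 3, 9: +3·2° lon, +9·1° lat → SW at lon -14°, lat 59°.
Cell spans 2° lon × 1° lat.
south 59.00, north 60.00.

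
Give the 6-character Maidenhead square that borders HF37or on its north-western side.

Longitude subsquare o = 14; −1 → 13 = n.
Latitude subsquare r = 17; +1 → 18 = s.

HF37ns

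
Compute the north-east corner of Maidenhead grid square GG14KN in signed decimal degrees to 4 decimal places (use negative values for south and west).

-25.4167, -57.0833

Field G=6, G=6: +6·20° lon, +6·10° lat → SW at lon -60°, lat -30°.
Square 1, 4: +1·2° lon, +4·1° lat → SW at lon -58°, lat -26°.
Subsquare k=10, n=13: +10·0.0833333° lon, +13·0.0416667° lat → SW at lon -57.1667°, lat -25.4583°.
Cell spans 0.0833333° lon × 0.0416667° lat. NE corner is SW corner plus one full cell.
latitude -25.4167, longitude -57.0833.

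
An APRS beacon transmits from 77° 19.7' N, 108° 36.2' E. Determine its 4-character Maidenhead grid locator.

Shift to the Maidenhead origin (180°W, 90°S): lon 288.60, lat 167.33.
Field: lon ⌊288.60/20⌋ = 14 → O; lat ⌊167.33/10⌋ = 16 → Q.
Square: lon ⌊8.60/2⌋ = 4; lat ⌊7.33/1⌋ = 7.

OQ47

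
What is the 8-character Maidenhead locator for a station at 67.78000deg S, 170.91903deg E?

Add 180° to longitude and 90° to latitude: 350.91903, 22.22000.
Field: 350.91903/20 → 17 → R, 22.22000/10 → 2 → C; chars RC.
Square: 10.91903/2 → 5, 2.22000/1 → 2; chars 52.
Subsquare: 0.91903/0.0833333 → 11 → l, 0.22000/0.0416667 → 5 → f; chars lf.
Extended square: 0.00236/0.00833333 → 0, 0.01167/0.00416667 → 2; chars 02.

RC52lf02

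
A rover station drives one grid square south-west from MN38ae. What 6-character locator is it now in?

MN28xd

Longitude subsquare a = 0; −1 → -1, wraps to 23 = x, carry into square.
Longitude square 3; −1 → 2.
Latitude subsquare e = 4; −1 → 3 = d.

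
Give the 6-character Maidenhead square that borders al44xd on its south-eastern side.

AL54ac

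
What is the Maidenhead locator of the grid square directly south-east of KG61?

Longitude square 6; +1 → 7.
Latitude square 1; −1 → 0.

KG70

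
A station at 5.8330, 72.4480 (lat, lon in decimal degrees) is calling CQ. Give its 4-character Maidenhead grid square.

Shift to the Maidenhead origin (180°W, 90°S): lon 252.45, lat 95.83.
Field: lon ⌊252.45/20⌋ = 12 → M; lat ⌊95.83/10⌋ = 9 → J.
Square: lon ⌊12.45/2⌋ = 6; lat ⌊5.83/1⌋ = 5.

MJ65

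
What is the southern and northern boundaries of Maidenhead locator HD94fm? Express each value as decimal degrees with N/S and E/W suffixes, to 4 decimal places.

55.5000° S, 55.4583° S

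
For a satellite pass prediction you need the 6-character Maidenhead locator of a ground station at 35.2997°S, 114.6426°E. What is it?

Offset from 180°W / 90°S: lon 294.6426°, lat 54.7003°.
Field: 294.6426/20 → 14 → O, 54.7003/10 → 5 → F; chars OF.
Square: 14.6426/2 → 7, 4.7003/1 → 4; chars 74.
Subsquare: 0.6426/0.0833333 → 7 → h, 0.7003/0.0416667 → 16 → q; chars hq.

OF74hq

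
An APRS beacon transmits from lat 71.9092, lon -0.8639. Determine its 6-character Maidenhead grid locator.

Add 180° to longitude and 90° to latitude: 179.1361, 161.9092.
Field: lon ⌊179.1361/20⌋ = 8 → I; lat ⌊161.9092/10⌋ = 16 → Q.
Square: lon ⌊19.1361/2⌋ = 9; lat ⌊1.9092/1⌋ = 1.
Subsquare: lon ⌊1.1361/0.0833333⌋ = 13 → n; lat ⌊0.9092/0.0416667⌋ = 21 → v.

IQ91nv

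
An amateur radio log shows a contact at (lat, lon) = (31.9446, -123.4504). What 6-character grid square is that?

Shift to the Maidenhead origin (180°W, 90°S): lon 56.5496, lat 121.9446.
Field (20°×10°, letters A–R): 56.5496/20 → 2 → C, 121.9446/10 → 12 → M; chars CM.
Square (2°×1°, digits 0–9): 16.5496/2 → 8, 1.9446/1 → 1; chars 81.
Subsquare (5′×2.5′, letters a–x): 0.5496/0.0833333 → 6 → g, 0.9446/0.0416667 → 22 → w; chars gw.

CM81gw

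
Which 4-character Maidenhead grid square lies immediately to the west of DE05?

CE95

Longitude square 0; −1 → -1, wraps to 9, carry into field.
Longitude field D = 3; −1 → 2 = C.
The latitude characters are unchanged.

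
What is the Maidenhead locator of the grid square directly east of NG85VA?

NG85wa

Longitude subsquare v = 21; +1 → 22 = w.
The latitude characters are unchanged.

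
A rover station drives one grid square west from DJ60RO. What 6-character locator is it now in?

Longitude subsquare r = 17; −1 → 16 = q.
The latitude characters are unchanged.

DJ60qo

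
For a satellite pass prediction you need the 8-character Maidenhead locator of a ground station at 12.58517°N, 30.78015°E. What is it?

Add 180° to longitude and 90° to latitude: 210.78015, 102.58517.
Field: lon ⌊210.78015/20⌋ = 10 → K; lat ⌊102.58517/10⌋ = 10 → K.
Square: lon ⌊10.78015/2⌋ = 5; lat ⌊2.58517/1⌋ = 2.
Subsquare: lon ⌊0.78015/0.0833333⌋ = 9 → j; lat ⌊0.58517/0.0416667⌋ = 14 → o.
Extended square: lon ⌊0.03015/0.00833333⌋ = 3; lat ⌊0.00184/0.00416667⌋ = 0.

KK52jo30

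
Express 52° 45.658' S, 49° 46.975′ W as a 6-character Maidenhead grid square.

GD57cf

Offset from 180°W / 90°S: lon 130.2171°, lat 37.2390°.
Field (20°×10°, letters A–R): 130.2171/20 → 6 → G, 37.2390/10 → 3 → D; chars GD.
Square (2°×1°, digits 0–9): 10.2171/2 → 5, 7.2390/1 → 7; chars 57.
Subsquare (5′×2.5′, letters a–x): 0.2171/0.0833333 → 2 → c, 0.2390/0.0416667 → 5 → f; chars cf.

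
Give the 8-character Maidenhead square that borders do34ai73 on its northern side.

DO34ai74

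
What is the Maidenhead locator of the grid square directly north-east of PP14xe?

PP24af

Longitude subsquare x = 23; +1 → 24, wraps to 0 = a, carry into square.
Longitude square 1; +1 → 2.
Latitude subsquare e = 4; +1 → 5 = f.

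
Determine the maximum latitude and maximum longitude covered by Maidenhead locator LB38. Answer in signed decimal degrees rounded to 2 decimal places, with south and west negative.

Field L=11, B=1: +11·20° lon, +1·10° lat → SW at lon 40°, lat -80°.
Square 3, 8: +3·2° lon, +8·1° lat → SW at lon 46°, lat -72°.
Cell spans 2° lon × 1° lat. NE corner is SW corner plus one full cell.
latitude -71.00, longitude 48.00.

-71.00, 48.00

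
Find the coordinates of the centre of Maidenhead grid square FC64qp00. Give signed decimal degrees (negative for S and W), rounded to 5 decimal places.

Field F=5, C=2: +5·20° lon, +2·10° lat → SW at lon -80°, lat -70°.
Square 6, 4: +6·2° lon, +4·1° lat → SW at lon -68°, lat -66°.
Subsquare q=16, p=15: +16·0.0833333° lon, +15·0.0416667° lat → SW at lon -66.6667°, lat -65.375°.
Extended square 0, 0: +0·0.00833333° lon, +0·0.00416667° lat → SW at lon -66.6667°, lat -65.375°.
Cell spans 0.00833333° lon × 0.00416667° lat. Centre is SW corner plus half of each.
latitude -65.37292, longitude -66.66250.

-65.37292, -66.66250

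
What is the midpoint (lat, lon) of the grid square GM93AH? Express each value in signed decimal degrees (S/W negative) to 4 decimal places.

Field G=6, M=12: +6·20° lon, +12·10° lat → SW at lon -60°, lat 30°.
Square 9, 3: +9·2° lon, +3·1° lat → SW at lon -42°, lat 33°.
Subsquare a=0, h=7: +0·0.0833333° lon, +7·0.0416667° lat → SW at lon -42°, lat 33.2917°.
Cell spans 0.0833333° lon × 0.0416667° lat. Centre is SW corner plus half of each.
latitude 33.3125, longitude -41.9583.

33.3125, -41.9583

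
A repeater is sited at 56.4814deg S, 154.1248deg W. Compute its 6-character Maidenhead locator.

BD23wm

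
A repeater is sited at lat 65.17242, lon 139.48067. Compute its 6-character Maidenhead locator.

Shift to the Maidenhead origin (180°W, 90°S): lon 319.4807, lat 155.1724.
Field: 319.4807/20 → 15 → P, 155.1724/10 → 15 → P; chars PP.
Square: 19.4807/2 → 9, 5.1724/1 → 5; chars 95.
Subsquare: 1.4807/0.0833333 → 17 → r, 0.1724/0.0416667 → 4 → e; chars re.

PP95re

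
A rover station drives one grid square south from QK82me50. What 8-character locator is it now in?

Latitude extended square 0; −1 → -1, wraps to 9, carry into subsquare.
Latitude subsquare e = 4; −1 → 3 = d.
The longitude characters are unchanged.

QK82md59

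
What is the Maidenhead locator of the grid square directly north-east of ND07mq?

ND07nr

Longitude subsquare m = 12; +1 → 13 = n.
Latitude subsquare q = 16; +1 → 17 = r.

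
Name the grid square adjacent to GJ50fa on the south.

GI59fx

Latitude subsquare a = 0; −1 → -1, wraps to 23 = x, carry into square.
Latitude square 0; −1 → -1, wraps to 9, carry into field.
Latitude field J = 9; −1 → 8 = I.
The longitude characters are unchanged.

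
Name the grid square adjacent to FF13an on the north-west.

FF03xo

Longitude subsquare a = 0; −1 → -1, wraps to 23 = x, carry into square.
Longitude square 1; −1 → 0.
Latitude subsquare n = 13; +1 → 14 = o.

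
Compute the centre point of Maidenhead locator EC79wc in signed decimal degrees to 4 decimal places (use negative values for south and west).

Field E=4, C=2: +4·20° lon, +2·10° lat → SW at lon -100°, lat -70°.
Square 7, 9: +7·2° lon, +9·1° lat → SW at lon -86°, lat -61°.
Subsquare w=22, c=2: +22·0.0833333° lon, +2·0.0416667° lat → SW at lon -84.1667°, lat -60.9167°.
Cell spans 0.0833333° lon × 0.0416667° lat. Centre is SW corner plus half of each.
latitude -60.8958, longitude -84.1250.

-60.8958, -84.1250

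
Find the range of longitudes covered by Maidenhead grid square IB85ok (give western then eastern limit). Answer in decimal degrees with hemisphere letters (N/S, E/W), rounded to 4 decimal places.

Field I=8, B=1: +8·20° lon, +1·10° lat → SW at lon -20°, lat -80°.
Square 8, 5: +8·2° lon, +5·1° lat → SW at lon -4°, lat -75°.
Subsquare o=14, k=10: +14·0.0833333° lon, +10·0.0416667° lat → SW at lon -2.83333°, lat -74.5833°.
Cell spans 0.0833333° lon × 0.0416667° lat.
west 2.8333° W, east 2.7500° W.

2.8333° W, 2.7500° W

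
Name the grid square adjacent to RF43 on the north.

RF44

Latitude square 3; +1 → 4.
The longitude characters are unchanged.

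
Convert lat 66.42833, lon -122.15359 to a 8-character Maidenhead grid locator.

CP86wk12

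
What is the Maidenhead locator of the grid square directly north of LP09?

Latitude square 9; +1 → 10, wraps to 0, carry into field.
Latitude field P = 15; +1 → 16 = Q.
The longitude characters are unchanged.

LQ00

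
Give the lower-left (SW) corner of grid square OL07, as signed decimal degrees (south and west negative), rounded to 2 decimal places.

27.00, 100.00

Field O=14, L=11: +14·20° lon, +11·10° lat → SW at lon 100°, lat 20°.
Square 0, 7: +0·2° lon, +7·1° lat → SW at lon 100°, lat 27°.
latitude 27.00, longitude 100.00.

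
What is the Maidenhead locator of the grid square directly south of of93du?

Latitude subsquare u = 20; −1 → 19 = t.
The longitude characters are unchanged.

OF93dt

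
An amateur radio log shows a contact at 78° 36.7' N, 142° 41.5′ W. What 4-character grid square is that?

BQ88

Offset from 180°W / 90°S: lon 37.31°, lat 168.61°.
Field (20°×10°, letters A–R): lon ⌊37.31/20⌋ = 1 → B; lat ⌊168.61/10⌋ = 16 → Q.
Square (2°×1°, digits 0–9): lon ⌊17.31/2⌋ = 8; lat ⌊8.61/1⌋ = 8.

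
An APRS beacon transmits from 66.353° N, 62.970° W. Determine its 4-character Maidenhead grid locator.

FP86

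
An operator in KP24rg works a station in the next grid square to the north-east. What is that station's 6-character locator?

Longitude subsquare r = 17; +1 → 18 = s.
Latitude subsquare g = 6; +1 → 7 = h.

KP24sh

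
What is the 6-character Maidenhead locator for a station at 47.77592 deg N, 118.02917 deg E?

ON97as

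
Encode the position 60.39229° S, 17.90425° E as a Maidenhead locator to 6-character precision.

JC89wo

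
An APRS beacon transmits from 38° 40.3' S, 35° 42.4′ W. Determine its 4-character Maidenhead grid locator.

HF21

Offset from 180°W / 90°S: lon 144.29°, lat 51.33°.
Field: 144.29/20 → 7 → H, 51.33/10 → 5 → F; chars HF.
Square: 4.29/2 → 2, 1.33/1 → 1; chars 21.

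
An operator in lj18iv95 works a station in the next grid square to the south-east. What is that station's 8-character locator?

Longitude extended square 9; +1 → 10, wraps to 0, carry into subsquare.
Longitude subsquare i = 8; +1 → 9 = j.
Latitude extended square 5; −1 → 4.

LJ18jv04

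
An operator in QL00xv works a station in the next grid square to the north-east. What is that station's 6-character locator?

QL10aw

Longitude subsquare x = 23; +1 → 24, wraps to 0 = a, carry into square.
Longitude square 0; +1 → 1.
Latitude subsquare v = 21; +1 → 22 = w.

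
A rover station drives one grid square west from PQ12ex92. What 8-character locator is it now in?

Longitude extended square 9; −1 → 8.
The latitude characters are unchanged.

PQ12ex82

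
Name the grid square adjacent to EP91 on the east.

FP01

Longitude square 9; +1 → 10, wraps to 0, carry into field.
Longitude field E = 4; +1 → 5 = F.
The latitude characters are unchanged.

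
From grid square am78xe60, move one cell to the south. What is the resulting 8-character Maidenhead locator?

Latitude extended square 0; −1 → -1, wraps to 9, carry into subsquare.
Latitude subsquare e = 4; −1 → 3 = d.
The longitude characters are unchanged.

AM78xd69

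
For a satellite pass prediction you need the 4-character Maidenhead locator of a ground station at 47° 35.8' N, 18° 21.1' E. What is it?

JN97

Offset from 180°W / 90°S: lon 198.35°, lat 137.60°.
Field: 198.35/20 → 9 → J, 137.60/10 → 13 → N; chars JN.
Square: 18.35/2 → 9, 7.60/1 → 7; chars 97.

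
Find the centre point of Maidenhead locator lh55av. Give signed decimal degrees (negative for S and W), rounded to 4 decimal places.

-14.1042, 50.0417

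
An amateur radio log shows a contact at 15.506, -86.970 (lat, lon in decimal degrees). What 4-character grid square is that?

EK65

Shift to the Maidenhead origin (180°W, 90°S): lon 93.03, lat 105.51.
Field (20°×10°, letters A–R): 93.03/20 → 4 → E, 105.51/10 → 10 → K; chars EK.
Square (2°×1°, digits 0–9): 13.03/2 → 6, 5.51/1 → 5; chars 65.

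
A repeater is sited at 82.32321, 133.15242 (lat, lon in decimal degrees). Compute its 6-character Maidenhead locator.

Add 180° to longitude and 90° to latitude: 313.1524, 172.3232.
Field: 313.1524/20 → 15 → P, 172.3232/10 → 17 → R; chars PR.
Square: 13.1524/2 → 6, 2.3232/1 → 2; chars 62.
Subsquare: 1.1524/0.0833333 → 13 → n, 0.3232/0.0416667 → 7 → h; chars nh.

PR62nh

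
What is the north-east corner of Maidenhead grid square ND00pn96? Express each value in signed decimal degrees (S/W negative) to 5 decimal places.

-59.42917, 81.33333

Field N=13, D=3: +13·20° lon, +3·10° lat → SW at lon 80°, lat -60°.
Square 0, 0: +0·2° lon, +0·1° lat → SW at lon 80°, lat -60°.
Subsquare p=15, n=13: +15·0.0833333° lon, +13·0.0416667° lat → SW at lon 81.25°, lat -59.4583°.
Extended square 9, 6: +9·0.00833333° lon, +6·0.00416667° lat → SW at lon 81.325°, lat -59.4333°.
Cell spans 0.00833333° lon × 0.00416667° lat. NE corner is SW corner plus one full cell.
latitude -59.42917, longitude 81.33333.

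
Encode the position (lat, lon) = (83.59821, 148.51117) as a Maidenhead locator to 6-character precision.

Offset from 180°W / 90°S: lon 328.5112°, lat 173.5982°.
Field: lon ⌊328.5112/20⌋ = 16 → Q; lat ⌊173.5982/10⌋ = 17 → R.
Square: lon ⌊8.5112/2⌋ = 4; lat ⌊3.5982/1⌋ = 3.
Subsquare: lon ⌊0.5112/0.0833333⌋ = 6 → g; lat ⌊0.5982/0.0416667⌋ = 14 → o.

QR43go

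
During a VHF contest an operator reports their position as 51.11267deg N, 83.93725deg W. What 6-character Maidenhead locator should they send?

EO81ac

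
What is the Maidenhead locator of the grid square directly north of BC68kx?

Latitude subsquare x = 23; +1 → 24, wraps to 0 = a, carry into square.
Latitude square 8; +1 → 9.
The longitude characters are unchanged.

BC69ka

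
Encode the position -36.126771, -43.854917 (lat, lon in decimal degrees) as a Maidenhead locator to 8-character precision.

Shift to the Maidenhead origin (180°W, 90°S): lon 136.14508, lat 53.87323.
Field (20°×10°, letters A–R): 136.14508/20 → 6 → G, 53.87323/10 → 5 → F; chars GF.
Square (2°×1°, digits 0–9): 16.14508/2 → 8, 3.87323/1 → 3; chars 83.
Subsquare (5′×2.5′, letters a–x): 0.14508/0.0833333 → 1 → b, 0.87323/0.0416667 → 20 → u; chars bu.
Extended square (30″×15″, digits 0–9): 0.06175/0.00833333 → 7, 0.03990/0.00416667 → 9; chars 79.

GF83bu79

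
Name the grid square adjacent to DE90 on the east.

EE00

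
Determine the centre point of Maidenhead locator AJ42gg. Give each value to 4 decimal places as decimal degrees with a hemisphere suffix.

Field A=0, J=9: +0·20° lon, +9·10° lat → SW at lon -180°, lat 0°.
Square 4, 2: +4·2° lon, +2·1° lat → SW at lon -172°, lat 2°.
Subsquare g=6, g=6: +6·0.0833333° lon, +6·0.0416667° lat → SW at lon -171.5°, lat 2.25°.
Cell spans 0.0833333° lon × 0.0416667° lat. Centre is SW corner plus half of each.
latitude 2.2708° N, longitude 171.4583° W.

2.2708° N, 171.4583° W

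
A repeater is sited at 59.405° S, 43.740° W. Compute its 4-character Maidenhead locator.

Add 180° to longitude and 90° to latitude: 136.26, 30.59.
Field (20°×10°, letters A–R): lon ⌊136.26/20⌋ = 6 → G; lat ⌊30.59/10⌋ = 3 → D.
Square (2°×1°, digits 0–9): lon ⌊16.26/2⌋ = 8; lat ⌊0.59/1⌋ = 0.

GD80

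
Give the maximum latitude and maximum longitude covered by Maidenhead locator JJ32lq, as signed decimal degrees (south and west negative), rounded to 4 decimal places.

2.7083, 7.0000

Field J=9, J=9: +9·20° lon, +9·10° lat → SW at lon 0°, lat 0°.
Square 3, 2: +3·2° lon, +2·1° lat → SW at lon 6°, lat 2°.
Subsquare l=11, q=16: +11·0.0833333° lon, +16·0.0416667° lat → SW at lon 6.91667°, lat 2.66667°.
Cell spans 0.0833333° lon × 0.0416667° lat. NE corner is SW corner plus one full cell.
latitude 2.7083, longitude 7.0000.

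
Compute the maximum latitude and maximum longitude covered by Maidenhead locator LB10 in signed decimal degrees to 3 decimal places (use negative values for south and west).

-79.000, 44.000

Field L=11, B=1: +11·20° lon, +1·10° lat → SW at lon 40°, lat -80°.
Square 1, 0: +1·2° lon, +0·1° lat → SW at lon 42°, lat -80°.
Cell spans 2° lon × 1° lat. NE corner is SW corner plus one full cell.
latitude -79.000, longitude 44.000.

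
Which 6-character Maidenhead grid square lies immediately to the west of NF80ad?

Longitude subsquare a = 0; −1 → -1, wraps to 23 = x, carry into square.
Longitude square 8; −1 → 7.
The latitude characters are unchanged.

NF70xd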